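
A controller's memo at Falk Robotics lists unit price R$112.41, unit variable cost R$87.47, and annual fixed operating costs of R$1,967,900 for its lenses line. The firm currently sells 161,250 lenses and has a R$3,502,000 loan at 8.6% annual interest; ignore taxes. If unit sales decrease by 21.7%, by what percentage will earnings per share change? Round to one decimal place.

-49.8%

Contribution at this volume is 161,250 × R$24.94 = R$4,021,575.00.
Subtracting fixed costs: EBIT = R$4,021,575.00 − R$1,967,900 = R$2,053,675.00.
After interest of R$301,172.00, pre-tax earnings = R$1,752,503.00.
DCL = total CM / (EBIT − I) = R$4,021,575.00 / R$1,752,503.00 = 2.2948.
EPS therefore changes by 2.2948 × (-21.7%) = -49.8%.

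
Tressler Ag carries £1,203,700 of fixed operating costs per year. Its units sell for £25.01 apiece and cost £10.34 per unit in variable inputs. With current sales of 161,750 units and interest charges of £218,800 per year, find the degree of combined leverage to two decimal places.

Total contribution margin = 161,750 × £14.67 = £2,372,872.50.
Subtracting fixed costs: EBIT = £2,372,872.50 − £1,203,700 = £1,169,172.50. Interest = £218,800.00.
DOL = £2,372,872.50 ÷ £1,169,172.50 = 2.0295; DFL = £1,169,172.50 ÷ £950,372.50 = 1.2302.
DCL = DOL × DFL = 2.0295 × 1.2302 = 2.4967.

2.50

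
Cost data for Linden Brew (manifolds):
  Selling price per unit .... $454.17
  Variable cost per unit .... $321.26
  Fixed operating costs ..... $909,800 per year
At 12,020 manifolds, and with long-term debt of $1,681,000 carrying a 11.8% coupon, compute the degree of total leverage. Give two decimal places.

At 12,020 units, contribution = 12,020 × $132.91 = $1,597,578.20.
Subtracting fixed costs: EBIT = $1,597,578.20 − $909,800 = $687,778.20. Interest = $198,358.00, so EBIT − I = $489,420.20.
Degree of total leverage = total CM / (EBIT − interest) = $1,597,578.20 / $489,420.20 = 3.2642.

3.26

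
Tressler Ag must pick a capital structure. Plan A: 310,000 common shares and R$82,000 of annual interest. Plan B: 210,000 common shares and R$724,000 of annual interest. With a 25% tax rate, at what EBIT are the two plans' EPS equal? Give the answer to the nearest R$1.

Set EPS_A = EPS_B: (EBIT − R$82,000)(1 − 0.25) ÷ 310,000 = (EBIT − R$724,000)(1 − 0.25) ÷ 210,000.
The (1 − t) factor cancels: (EBIT − 82,000) × 210,000 = (EBIT − 724,000) × 310,000.
EBIT × (310,000 − 210,000) = 724,000 × 310,000 − 82,000 × 210,000 = 207,220,000,000, so EBIT = 207,220,000,000 ÷ 100,000 = 2,072,200.00.

R$2,072,200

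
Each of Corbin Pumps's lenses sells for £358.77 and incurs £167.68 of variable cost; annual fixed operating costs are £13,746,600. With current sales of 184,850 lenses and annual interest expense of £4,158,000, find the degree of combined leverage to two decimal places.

At 184,850 units, contribution = 184,850 × £191.09 = £35,322,986.50.
Operating income = contribution − fixed costs = £35,322,986.50 − £13,746,600 = £21,576,386.50. Interest = £4,158,000.00, so EBIT − I = £17,418,386.50.
DCL = contribution ÷ (EBIT − I) = £35,322,986.50 ÷ £17,418,386.50 = 2.0279.

2.03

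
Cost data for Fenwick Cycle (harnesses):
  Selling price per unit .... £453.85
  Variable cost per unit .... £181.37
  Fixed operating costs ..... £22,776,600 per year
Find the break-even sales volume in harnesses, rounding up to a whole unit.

Contribution margin per unit = £453.85 − £181.37 = £272.48.
Break-even Q = £22,776,600 / £272.48 = 83,589.99 → 83,590 harnesses.

83,590 harnesses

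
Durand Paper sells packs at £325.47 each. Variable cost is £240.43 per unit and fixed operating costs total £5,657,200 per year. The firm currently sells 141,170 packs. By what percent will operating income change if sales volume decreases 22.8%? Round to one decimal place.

Contribution at this volume is 141,170 × £85.04 = £12,005,096.80.
EBIT = £12,005,096.80 − £5,657,200 = £6,347,896.80.
So DOL = total CM / EBIT = £12,005,096.80 / £6,347,896.80 = 1.8912.
So EBIT moves 1.8912 × (-22.8%) = -43.1%.

-43.1%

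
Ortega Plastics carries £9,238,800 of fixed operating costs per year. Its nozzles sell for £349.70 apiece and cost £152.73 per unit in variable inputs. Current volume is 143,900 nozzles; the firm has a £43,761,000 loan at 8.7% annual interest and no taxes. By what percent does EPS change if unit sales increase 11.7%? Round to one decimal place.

+21.7%

At 143,900 units, contribution = 143,900 × £196.97 = £28,343,983.00.
EBIT = £28,343,983.00 − £9,238,800 = £19,105,183.00.
After interest of £3,807,207.00, pre-tax earnings = £15,297,976.00.
Degree of combined leverage = contribution ÷ (EBIT − I) = £28,343,983.00 ÷ £15,297,976.00 = 1.8528.
%ΔEPS = DCL × %ΔSales = 1.8528 × +11.7% = +21.7%.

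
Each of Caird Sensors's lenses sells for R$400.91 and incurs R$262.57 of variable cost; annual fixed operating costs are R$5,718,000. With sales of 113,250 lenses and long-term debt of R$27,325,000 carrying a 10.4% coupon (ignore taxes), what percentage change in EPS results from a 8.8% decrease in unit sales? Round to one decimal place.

At 113,250 units, contribution = 113,250 × R$138.34 = R$15,667,005.00.
Operating income = contribution − fixed costs = R$15,667,005.00 − R$5,718,000 = R$9,949,005.00.
Interest = R$2,841,800.00, so EBIT − I = R$7,107,205.00.
Degree of combined leverage = contribution ÷ (EBIT − I) = R$15,667,005.00 ÷ R$7,107,205.00 = 2.2044.
EPS therefore changes by 2.2044 × (-8.8%) = -19.4%.

-19.4%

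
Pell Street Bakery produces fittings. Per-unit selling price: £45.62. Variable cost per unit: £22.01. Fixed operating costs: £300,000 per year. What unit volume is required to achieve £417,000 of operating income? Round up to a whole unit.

30,369 fittings

Each unit contributes £45.62 − £22.01 = £23.61.
Required volume = (fixed costs + target profit) ÷ CM = (£300,000 + £417,000) ÷ £23.61 = 30,368.49, so 30,369 fittings.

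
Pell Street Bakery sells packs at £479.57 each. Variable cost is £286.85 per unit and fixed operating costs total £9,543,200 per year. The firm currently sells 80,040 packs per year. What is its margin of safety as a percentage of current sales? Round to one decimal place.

Each unit contributes £479.57 − £286.85 = £192.72. Break-even units = £9,543,200 ÷ £192.72 = 49,518.47; break-even revenue = 49,518.47 × £479.57 = £23,747,573.81.
Actual sales revenue = 80,040 × £479.57 = £38,384,782.80.
Margin of safety = (£38,384,782.80 − £23,747,573.81) ÷ £38,384,782.80 = 38.1%.

38.1%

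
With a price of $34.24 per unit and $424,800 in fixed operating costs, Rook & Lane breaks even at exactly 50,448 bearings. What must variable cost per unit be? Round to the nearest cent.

$25.82

Contribution per unit must be FC / Q = $424,800 / 50,448 = $8.4206.
Variable cost per unit = $34.24 − $8.4206 = $25.82.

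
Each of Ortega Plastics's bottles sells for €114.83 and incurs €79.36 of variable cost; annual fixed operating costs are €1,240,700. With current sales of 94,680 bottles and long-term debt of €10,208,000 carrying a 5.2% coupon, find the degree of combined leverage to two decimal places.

2.12

Contribution at this volume is 94,680 × €35.47 = €3,358,299.60.
Subtracting fixed costs: EBIT = €3,358,299.60 − €1,240,700 = €2,117,599.60. Interest = €530,816.00, so EBIT − I = €1,586,783.60.
DCL = contribution ÷ (EBIT − I) = €3,358,299.60 ÷ €1,586,783.60 = 2.1164.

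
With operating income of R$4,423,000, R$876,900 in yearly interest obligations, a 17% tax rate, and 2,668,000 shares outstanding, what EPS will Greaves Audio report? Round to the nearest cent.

Interest = R$876,900.00, so EBT = R$4,423,000 − R$876,900.00 = R$3,546,100.00.
After tax at 17%: net income = R$3,546,100.00 × 0.83 = R$2,943,263.00.
Per share: R$2,943,263.00 / 2,668,000 shares = R$1.10.

R$1.10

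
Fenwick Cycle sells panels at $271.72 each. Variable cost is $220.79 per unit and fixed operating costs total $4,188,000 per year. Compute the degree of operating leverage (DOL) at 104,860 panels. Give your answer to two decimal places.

4.63

At 104,860 units, contribution = 104,860 × $50.93 = $5,340,519.80.
EBIT = $5,340,519.80 − $4,188,000 = $1,152,519.80.
Degree of operating leverage = $5,340,519.80 / $1,152,519.80 = 4.6338.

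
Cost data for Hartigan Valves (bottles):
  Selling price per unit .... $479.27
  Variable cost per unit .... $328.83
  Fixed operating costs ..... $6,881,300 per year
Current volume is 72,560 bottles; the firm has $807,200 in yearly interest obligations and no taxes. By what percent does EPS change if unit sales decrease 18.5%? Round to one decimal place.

At 72,560 units, contribution = 72,560 × $150.44 = $10,915,926.40.
Subtracting fixed costs: EBIT = $10,915,926.40 − $6,881,300 = $4,034,626.40.
Interest = $807,200.00, so EBIT − I = $3,227,426.40.
DCL = total CM / (EBIT − I) = $10,915,926.40 / $3,227,426.40 = 3.3822.
EPS therefore changes by 3.3822 × (-18.5%) = -62.6%.

-62.6%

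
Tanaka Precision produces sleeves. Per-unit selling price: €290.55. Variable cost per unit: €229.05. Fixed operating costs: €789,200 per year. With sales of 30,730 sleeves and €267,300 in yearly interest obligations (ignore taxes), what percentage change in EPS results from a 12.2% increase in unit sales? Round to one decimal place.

At 30,730 units, contribution = 30,730 × €61.50 = €1,889,895.00.
Subtracting fixed costs: EBIT = €1,889,895.00 − €789,200 = €1,100,695.00.
Interest = €267,300.00, so EBIT − I = €833,395.00.
DCL = total CM / (EBIT − I) = €1,889,895.00 / €833,395.00 = 2.2677.
EPS therefore changes by 2.2677 × (+12.2%) = +27.7%.

+27.7%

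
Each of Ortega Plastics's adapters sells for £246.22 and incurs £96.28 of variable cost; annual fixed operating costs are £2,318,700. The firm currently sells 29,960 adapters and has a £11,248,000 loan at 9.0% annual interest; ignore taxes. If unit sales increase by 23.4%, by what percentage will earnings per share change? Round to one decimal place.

Contribution at this volume is 29,960 × £149.94 = £4,492,202.40.
EBIT = £4,492,202.40 − £2,318,700 = £2,173,502.40.
Interest = £1,012,320.00, so EBIT − I = £1,161,182.40.
DCL = total CM / (EBIT − I) = £4,492,202.40 / £1,161,182.40 = 3.8686.
EPS therefore changes by 3.8686 × (+23.4%) = +90.5%.

+90.5%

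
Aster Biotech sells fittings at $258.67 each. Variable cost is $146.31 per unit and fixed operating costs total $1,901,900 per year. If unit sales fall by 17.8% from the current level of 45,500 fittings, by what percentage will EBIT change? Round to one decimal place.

At 45,500 units, contribution = 45,500 × $112.36 = $5,112,380.00.
EBIT = $5,112,380.00 − $1,901,900 = $3,210,480.00.
DOL = contribution ÷ EBIT = $5,112,380.00 ÷ $3,210,480.00 = 1.5924.
So EBIT moves 1.5924 × (-17.8%) = -28.3%.

-28.3%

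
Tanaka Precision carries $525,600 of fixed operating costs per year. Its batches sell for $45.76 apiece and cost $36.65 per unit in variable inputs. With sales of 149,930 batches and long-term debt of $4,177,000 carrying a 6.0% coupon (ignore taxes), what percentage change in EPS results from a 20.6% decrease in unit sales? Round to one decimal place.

Total contribution margin = 149,930 × $9.11 = $1,365,862.30.
Subtracting fixed costs: EBIT = $1,365,862.30 − $525,600 = $840,262.30.
Interest = $250,620.00, so EBIT − I = $589,642.30.
Degree of combined leverage = contribution ÷ (EBIT − I) = $1,365,862.30 ÷ $589,642.30 = 2.3164.
EPS therefore changes by 2.3164 × (-20.6%) = -47.7%.

-47.7%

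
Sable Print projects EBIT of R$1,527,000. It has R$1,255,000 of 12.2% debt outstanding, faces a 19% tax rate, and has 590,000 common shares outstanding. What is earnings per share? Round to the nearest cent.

R$1.89

Interest = R$153,110.00, so EBT = R$1,527,000 − R$153,110.00 = R$1,373,890.00.
Net income = R$1,373,890.00 × (1 − 0.19) = R$1,112,850.90.
Per share: R$1,112,850.90 / 590,000 shares = R$1.89.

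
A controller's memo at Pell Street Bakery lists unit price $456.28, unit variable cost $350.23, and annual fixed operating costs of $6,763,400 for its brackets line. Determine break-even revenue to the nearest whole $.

CM per unit = $456.28 − $350.23 = $106.05; CM ratio = $106.05 / $456.28 = 0.2324.
Break-even revenue = fixed costs × price ÷ CM = $6,763,400 × $456.28 ÷ $106.05 = $29,099,521.

$29,099,521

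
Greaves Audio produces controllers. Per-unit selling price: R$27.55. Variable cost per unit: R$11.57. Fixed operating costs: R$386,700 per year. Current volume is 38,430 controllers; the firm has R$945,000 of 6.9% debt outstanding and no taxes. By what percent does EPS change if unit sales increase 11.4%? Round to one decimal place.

Total contribution margin = 38,430 × R$15.98 = R$614,111.40.
EBIT = R$614,111.40 − R$386,700 = R$227,411.40.
After interest of R$65,205.00, pre-tax earnings = R$162,206.40.
Degree of combined leverage = contribution ÷ (EBIT − I) = R$614,111.40 ÷ R$162,206.40 = 3.7860.
%ΔEPS = DCL × %ΔSales = 3.7860 × +11.4% = +43.2%.

+43.2%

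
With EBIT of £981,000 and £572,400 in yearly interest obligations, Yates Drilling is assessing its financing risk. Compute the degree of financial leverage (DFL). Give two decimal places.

Annual interest charges come to £572,400.00.
DFL = EBIT ÷ (EBIT − I) = £981,000 ÷ (£981,000 − £572,400.00) = £981,000 ÷ £408,600.00 = 2.4009.

2.40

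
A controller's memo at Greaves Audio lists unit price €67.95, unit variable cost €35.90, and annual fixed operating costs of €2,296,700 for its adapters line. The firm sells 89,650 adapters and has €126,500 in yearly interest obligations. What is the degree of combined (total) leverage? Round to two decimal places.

6.38

At 89,650 units, contribution = 89,650 × €32.05 = €2,873,282.50.
Subtracting fixed costs: EBIT = €2,873,282.50 − €2,296,700 = €576,582.50. Interest = €126,500.00, so EBIT − I = €450,082.50.
DCL = contribution ÷ (EBIT − I) = €2,873,282.50 ÷ €450,082.50 = 6.3839.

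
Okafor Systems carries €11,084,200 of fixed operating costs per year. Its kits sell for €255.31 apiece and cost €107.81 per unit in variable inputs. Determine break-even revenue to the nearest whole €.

€19,185,811

Contribution margin per unit = €255.31 − €107.81 = €147.50, a CM ratio of €147.50 ÷ €255.31 = 0.5777.
Break-even sales = FC ÷ CM ratio = €11,084,200 × €255.31 / €147.50 = €19,185,811.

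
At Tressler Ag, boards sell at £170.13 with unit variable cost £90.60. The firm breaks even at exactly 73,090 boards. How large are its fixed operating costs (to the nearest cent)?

Contribution margin per unit = £170.13 − £90.60 = £79.53.
Fixed costs = break-even units × CM = 73,090 × £79.53 = £5,812,847.70.

£5,812,847.70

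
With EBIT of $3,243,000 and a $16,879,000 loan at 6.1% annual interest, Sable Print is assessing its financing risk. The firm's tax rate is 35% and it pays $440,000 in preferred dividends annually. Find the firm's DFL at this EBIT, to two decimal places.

Annual interest charges come to $1,029,619.00.
Pre-tax preferred-dividend burden = $440,000 ÷ (1 − 0.35) = $676,923.08.
DFL = EBIT ÷ [EBIT − I − D_p/(1−t)] = $3,243,000 ÷ [$3,243,000 − $1,029,619.00 − $676,923.08] = $3,243,000 ÷ $1,536,457.92 = 2.1107.

2.11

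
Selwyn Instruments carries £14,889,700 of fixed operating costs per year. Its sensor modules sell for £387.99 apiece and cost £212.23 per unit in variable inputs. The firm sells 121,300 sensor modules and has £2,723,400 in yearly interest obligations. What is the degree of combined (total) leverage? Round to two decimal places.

5.75

Contribution at this volume is 121,300 × £175.76 = £21,319,688.00.
Operating income = contribution − fixed costs = £21,319,688.00 − £14,889,700 = £6,429,988.00. Interest = £2,723,400.00.
DOL = £21,319,688.00 ÷ £6,429,988.00 = 3.3157; DFL = £6,429,988.00 ÷ £3,706,588.00 = 1.7347.
Combined leverage = 3.3157 × 1.7347 = 5.7517.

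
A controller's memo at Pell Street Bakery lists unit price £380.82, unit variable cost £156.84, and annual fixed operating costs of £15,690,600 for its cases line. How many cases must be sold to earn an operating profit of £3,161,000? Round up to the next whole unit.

Unit CM = price − variable cost = £380.82 − £156.84 = £223.98.
Need Q such that Q × £223.98 − £15,690,600 = £3,161,000, i.e. Q = £18,851,600 / £223.98 = 84,166.44 → 84,167.

84,167 cases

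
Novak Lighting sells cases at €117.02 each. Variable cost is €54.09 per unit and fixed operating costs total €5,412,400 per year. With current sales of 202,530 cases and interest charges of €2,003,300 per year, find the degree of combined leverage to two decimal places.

2.39

Contribution at this volume is 202,530 × €62.93 = €12,745,212.90.
Subtracting fixed costs: EBIT = €12,745,212.90 − €5,412,400 = €7,332,812.90. Interest = €2,003,300.00.
DOL = €12,745,212.90 ÷ €7,332,812.90 = 1.7381; DFL = €7,332,812.90 ÷ €5,329,512.90 = 1.3759.
DCL = DOL × DFL = 1.7381 × 1.3759 = 2.3915.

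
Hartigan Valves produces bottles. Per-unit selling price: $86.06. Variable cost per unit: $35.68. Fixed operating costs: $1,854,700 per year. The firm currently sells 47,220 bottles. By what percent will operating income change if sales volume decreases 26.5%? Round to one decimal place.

-120.3%

Total contribution margin = 47,220 × $50.38 = $2,378,943.60.
Operating income = contribution − fixed costs = $2,378,943.60 − $1,854,700 = $524,243.60.
DOL = contribution ÷ EBIT = $2,378,943.60 ÷ $524,243.60 = 4.5379.
%ΔEBIT = DOL × %ΔSales = 4.5379 × -26.5% = -120.3%.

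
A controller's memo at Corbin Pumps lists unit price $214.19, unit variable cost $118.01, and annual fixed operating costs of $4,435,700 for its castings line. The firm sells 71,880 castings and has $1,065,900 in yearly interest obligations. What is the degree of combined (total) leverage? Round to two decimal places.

Contribution at this volume is 71,880 × $96.18 = $6,913,418.40.
EBIT = $6,913,418.40 − $4,435,700 = $2,477,718.40. Interest = $1,065,900.00, so EBIT − I = $1,411,818.40.
DCL = contribution ÷ (EBIT − I) = $6,913,418.40 ÷ $1,411,818.40 = 4.8968.

4.90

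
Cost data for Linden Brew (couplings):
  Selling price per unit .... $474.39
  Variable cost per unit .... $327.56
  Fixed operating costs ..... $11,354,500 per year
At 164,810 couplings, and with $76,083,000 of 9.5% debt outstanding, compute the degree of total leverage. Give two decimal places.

Total contribution margin = 164,810 × $146.83 = $24,199,052.30.
Subtracting fixed costs: EBIT = $24,199,052.30 − $11,354,500 = $12,844,552.30. Interest = $7,227,885.00, so EBIT − I = $5,616,667.30.
Degree of total leverage = total CM / (EBIT − interest) = $24,199,052.30 / $5,616,667.30 = 4.3084.

4.31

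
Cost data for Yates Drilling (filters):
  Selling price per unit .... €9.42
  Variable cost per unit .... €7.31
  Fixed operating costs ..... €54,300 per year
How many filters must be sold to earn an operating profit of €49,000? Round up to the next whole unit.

48,958 filters

Each unit contributes €9.42 − €7.31 = €2.11.
Need Q such that Q × €2.11 − €54,300 = €49,000, i.e. Q = €103,300 / €2.11 = 48,957.35 → 48,958.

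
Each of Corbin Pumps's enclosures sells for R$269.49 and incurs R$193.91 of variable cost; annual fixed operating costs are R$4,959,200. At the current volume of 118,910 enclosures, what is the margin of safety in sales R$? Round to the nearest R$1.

R$14,362,404

Contribution margin per unit = R$269.49 − R$193.91 = R$75.58. Break-even units = R$4,959,200 ÷ R$75.58 = 65,615.24; break-even revenue = 65,615.24 × R$269.49 = R$17,682,651.60.
Current sales = 118,910 × R$269.49 = R$32,045,055.90.
Margin of safety = R$32,045,055.90 − R$17,682,651.60 = R$14,362,404.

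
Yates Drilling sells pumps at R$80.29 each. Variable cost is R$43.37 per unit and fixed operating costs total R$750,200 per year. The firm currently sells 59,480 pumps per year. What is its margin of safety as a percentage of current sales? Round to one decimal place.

65.8%

Unit CM = price − variable cost = R$80.29 − R$43.37 = R$36.92. Break-even units = R$750,200 ÷ R$36.92 = 20,319.61; break-even revenue = 20,319.61 × R$80.29 = R$1,631,461.48.
Actual sales revenue = 59,480 × R$80.29 = R$4,775,649.20.
Margin of safety = (R$4,775,649.20 − R$1,631,461.48) ÷ R$4,775,649.20 = 65.8%.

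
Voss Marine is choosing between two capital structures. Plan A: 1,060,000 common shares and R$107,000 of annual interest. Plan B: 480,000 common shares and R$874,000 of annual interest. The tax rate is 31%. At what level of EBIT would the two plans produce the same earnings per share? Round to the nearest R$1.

R$1,508,759

Set EPS_A = EPS_B: (EBIT − R$107,000)(1 − 0.31) ÷ 1,060,000 = (EBIT − R$874,000)(1 − 0.31) ÷ 480,000.
The (1 − t) factor cancels: (EBIT − 107,000) × 480,000 = (EBIT − 874,000) × 1,060,000.
EBIT × (1,060,000 − 480,000) = 874,000 × 1,060,000 − 107,000 × 480,000 = 875,080,000,000, so EBIT = 875,080,000,000 ÷ 580,000 = 1,508,758.62.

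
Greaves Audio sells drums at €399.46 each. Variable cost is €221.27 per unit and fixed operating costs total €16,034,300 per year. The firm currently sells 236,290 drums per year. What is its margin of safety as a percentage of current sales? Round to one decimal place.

61.9%

Contribution margin per unit = €399.46 − €221.27 = €178.19. Break-even units = €16,034,300 ÷ €178.19 = 89,984.29; break-even revenue = 89,984.29 × €399.46 = €35,945,123.06.
Actual sales revenue = 236,290 × €399.46 = €94,388,403.40.
Margin of safety = (€94,388,403.40 − €35,945,123.06) ÷ €94,388,403.40 = 61.9%.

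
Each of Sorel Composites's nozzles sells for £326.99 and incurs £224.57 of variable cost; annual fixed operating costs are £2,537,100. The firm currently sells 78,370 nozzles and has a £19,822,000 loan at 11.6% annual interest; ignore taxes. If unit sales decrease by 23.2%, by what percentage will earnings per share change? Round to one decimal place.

-58.4%

At 78,370 units, contribution = 78,370 × £102.42 = £8,026,655.40.
Subtracting fixed costs: EBIT = £8,026,655.40 − £2,537,100 = £5,489,555.40.
Interest = £2,299,352.00, so EBIT − I = £3,190,203.40.
DCL = total CM / (EBIT − I) = £8,026,655.40 / £3,190,203.40 = 2.5160.
EPS therefore changes by 2.5160 × (-23.2%) = -58.4%.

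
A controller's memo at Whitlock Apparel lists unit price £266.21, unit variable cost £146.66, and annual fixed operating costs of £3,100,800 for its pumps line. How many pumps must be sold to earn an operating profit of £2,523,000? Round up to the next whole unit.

Each unit contributes £266.21 − £146.66 = £119.55.
Units = (FC + target) / CM = (£3,100,800 + £2,523,000) / £119.55 = 47,041.41, so 47,042 pumps.

47,042 pumps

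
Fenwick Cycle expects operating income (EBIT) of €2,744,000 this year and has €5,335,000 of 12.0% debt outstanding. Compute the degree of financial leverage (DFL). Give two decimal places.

Annual interest charges come to €640,200.00.
DFL = EBIT ÷ (EBIT − I) = €2,744,000 ÷ (€2,744,000 − €640,200.00) = €2,744,000 ÷ €2,103,800.00 = 1.3043.

1.30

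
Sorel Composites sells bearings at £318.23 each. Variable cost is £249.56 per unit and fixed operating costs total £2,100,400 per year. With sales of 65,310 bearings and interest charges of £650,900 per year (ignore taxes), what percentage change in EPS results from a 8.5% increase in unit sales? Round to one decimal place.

At 65,310 units, contribution = 65,310 × £68.67 = £4,484,837.70.
Operating income = contribution − fixed costs = £4,484,837.70 − £2,100,400 = £2,384,437.70.
After interest of £650,900.00, pre-tax earnings = £1,733,537.70.
DCL = total CM / (EBIT − I) = £4,484,837.70 / £1,733,537.70 = 2.5871.
%ΔEPS = DCL × %ΔSales = 2.5871 × +8.5% = +22.0%.

+22.0%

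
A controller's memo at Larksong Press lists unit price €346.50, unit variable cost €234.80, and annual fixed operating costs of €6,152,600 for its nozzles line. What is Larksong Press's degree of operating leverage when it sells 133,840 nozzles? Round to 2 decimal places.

1.70

At 133,840 units, contribution = 133,840 × €111.70 = €14,949,928.00.
Operating income = contribution − fixed costs = €14,949,928.00 − €6,152,600 = €8,797,328.00.
So DOL = total CM / EBIT = €14,949,928.00 / €8,797,328.00 = 1.6994.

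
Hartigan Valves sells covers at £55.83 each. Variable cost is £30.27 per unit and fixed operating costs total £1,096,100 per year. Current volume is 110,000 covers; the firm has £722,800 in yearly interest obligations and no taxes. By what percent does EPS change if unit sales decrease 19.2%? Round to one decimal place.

At 110,000 units, contribution = 110,000 × £25.56 = £2,811,600.00.
Operating income = contribution − fixed costs = £2,811,600.00 − £1,096,100 = £1,715,500.00.
After interest of £722,800.00, pre-tax earnings = £992,700.00.
DCL = total CM / (EBIT − I) = £2,811,600.00 / £992,700.00 = 2.8323.
%ΔEPS = DCL × %ΔSales = 2.8323 × -19.2% = -54.4%.

-54.4%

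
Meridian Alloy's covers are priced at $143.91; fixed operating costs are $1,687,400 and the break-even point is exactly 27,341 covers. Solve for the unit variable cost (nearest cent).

Contribution per unit must be FC / Q = $1,687,400 / 27,341 = $61.7168.
Hence VC = price − CM = $143.91 − $61.7168 = $82.19.

$82.19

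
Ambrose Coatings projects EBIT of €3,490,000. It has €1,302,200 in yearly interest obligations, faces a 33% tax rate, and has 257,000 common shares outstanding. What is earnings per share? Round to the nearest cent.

€5.70

Interest = €1,302,200.00, so EBT = €3,490,000 − €1,302,200.00 = €2,187,800.00.
After tax at 33%: net income = €2,187,800.00 × 0.67 = €1,465,826.00.
EPS = €1,465,826.00 ÷ 257,000 = €5.70.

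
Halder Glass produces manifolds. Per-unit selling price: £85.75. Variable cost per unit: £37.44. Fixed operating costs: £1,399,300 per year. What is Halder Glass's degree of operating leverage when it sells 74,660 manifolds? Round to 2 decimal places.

At 74,660 units, contribution = 74,660 × £48.31 = £3,606,824.60.
Operating income = contribution − fixed costs = £3,606,824.60 − £1,399,300 = £2,207,524.60.
Degree of operating leverage = £3,606,824.60 / £2,207,524.60 = 1.6339.

1.63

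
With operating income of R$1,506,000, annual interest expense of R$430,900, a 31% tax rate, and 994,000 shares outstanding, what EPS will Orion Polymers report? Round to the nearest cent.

R$0.75

Pre-tax income = R$1,506,000 − R$430,900.00 = R$1,075,100.00.
After tax at 31%: net income = R$1,075,100.00 × 0.69 = R$741,819.00.
Per share: R$741,819.00 / 994,000 shares = R$0.75.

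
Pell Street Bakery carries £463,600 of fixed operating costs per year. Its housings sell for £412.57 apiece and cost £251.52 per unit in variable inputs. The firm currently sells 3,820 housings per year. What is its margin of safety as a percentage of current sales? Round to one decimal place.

24.6%

Unit CM = price − variable cost = £412.57 − £251.52 = £161.05. Break-even units = £463,600 ÷ £161.05 = 2,878.61; break-even revenue = 2,878.61 × £412.57 = £1,187,627.77.
Actual sales revenue = 3,820 × £412.57 = £1,576,017.40.
Margin of safety = (£1,576,017.40 − £1,187,627.77) ÷ £1,576,017.40 = 24.6%.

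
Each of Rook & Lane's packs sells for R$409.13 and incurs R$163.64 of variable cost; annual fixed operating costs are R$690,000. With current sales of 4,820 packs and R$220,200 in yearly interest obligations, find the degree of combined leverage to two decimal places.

4.33

At 4,820 units, contribution = 4,820 × R$245.49 = R$1,183,261.80.
Operating income = contribution − fixed costs = R$1,183,261.80 − R$690,000 = R$493,261.80. Interest = R$220,200.00.
DOL = R$1,183,261.80 ÷ R$493,261.80 = 2.3989; DFL = R$493,261.80 ÷ R$273,061.80 = 1.8064.
Combined leverage = 2.3989 × 1.8064 = 4.3334.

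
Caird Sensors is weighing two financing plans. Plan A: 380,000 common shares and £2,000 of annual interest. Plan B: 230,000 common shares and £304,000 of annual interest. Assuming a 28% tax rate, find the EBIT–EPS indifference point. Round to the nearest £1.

£767,067

At indifference, (EBIT − 2,000)(1 − t)/380,000 = (EBIT − 304,000)(1 − t)/230,000.
Cancelling (1 − t) and cross-multiplying: 230,000·(EBIT − 2,000) = 380,000·(EBIT − 304,000).
Solving, EBIT = (304,000·380,000 − 2,000·230,000) / (380,000 − 230,000) = 115,060,000,000 / 150,000 = 767,066.67.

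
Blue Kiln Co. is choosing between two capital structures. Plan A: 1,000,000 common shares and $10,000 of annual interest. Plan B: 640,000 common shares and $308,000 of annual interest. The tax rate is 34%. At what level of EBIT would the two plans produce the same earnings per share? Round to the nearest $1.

Set EPS_A = EPS_B: (EBIT − $10,000)(1 − 0.34) ÷ 1,000,000 = (EBIT − $308,000)(1 − 0.34) ÷ 640,000.
The (1 − t) factor cancels: (EBIT − 10,000) × 640,000 = (EBIT − 308,000) × 1,000,000.
EBIT × (1,000,000 − 640,000) = 308,000 × 1,000,000 − 10,000 × 640,000 = 301,600,000,000, so EBIT = 301,600,000,000 ÷ 360,000 = 837,777.78.

$837,778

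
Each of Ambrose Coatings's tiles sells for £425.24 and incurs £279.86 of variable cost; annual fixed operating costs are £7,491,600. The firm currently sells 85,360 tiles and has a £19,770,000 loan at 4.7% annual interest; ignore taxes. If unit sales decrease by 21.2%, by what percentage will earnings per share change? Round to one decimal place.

-66.0%

At 85,360 units, contribution = 85,360 × £145.38 = £12,409,636.80.
EBIT = £12,409,636.80 − £7,491,600 = £4,918,036.80.
Interest = £929,190.00, so EBIT − I = £3,988,846.80.
DCL = total CM / (EBIT − I) = £12,409,636.80 / £3,988,846.80 = 3.1111.
EPS therefore changes by 3.1111 × (-21.2%) = -66.0%.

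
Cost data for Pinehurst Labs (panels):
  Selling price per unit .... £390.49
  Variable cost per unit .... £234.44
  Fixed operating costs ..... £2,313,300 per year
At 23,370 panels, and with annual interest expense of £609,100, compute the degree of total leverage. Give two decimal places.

At 23,370 units, contribution = 23,370 × £156.05 = £3,646,888.50.
Operating income = contribution − fixed costs = £3,646,888.50 − £2,313,300 = £1,333,588.50. Interest = £609,100.00, so EBIT − I = £724,488.50.
Degree of total leverage = total CM / (EBIT − interest) = £3,646,888.50 / £724,488.50 = 5.0337.

5.03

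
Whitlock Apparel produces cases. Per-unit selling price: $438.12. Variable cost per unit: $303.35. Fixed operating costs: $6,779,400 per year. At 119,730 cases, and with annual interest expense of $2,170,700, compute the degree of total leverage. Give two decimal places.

2.25

Total contribution margin = 119,730 × $134.77 = $16,136,012.10.
EBIT = $16,136,012.10 − $6,779,400 = $9,356,612.10. Interest = $2,170,700.00.
DOL = $16,136,012.10 ÷ $9,356,612.10 = 1.7246; DFL = $9,356,612.10 ÷ $7,185,912.10 = 1.3021.
DCL = DOL × DFL = 1.7246 × 1.3021 = 2.2456.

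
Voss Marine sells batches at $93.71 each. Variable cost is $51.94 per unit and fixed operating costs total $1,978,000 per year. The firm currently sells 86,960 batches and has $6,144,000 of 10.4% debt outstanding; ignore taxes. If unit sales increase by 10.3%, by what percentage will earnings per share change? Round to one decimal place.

+36.8%

Total contribution margin = 86,960 × $41.77 = $3,632,319.20.
Operating income = contribution − fixed costs = $3,632,319.20 − $1,978,000 = $1,654,319.20.
After interest of $638,976.00, pre-tax earnings = $1,015,343.20.
Degree of combined leverage = contribution ÷ (EBIT − I) = $3,632,319.20 ÷ $1,015,343.20 = 3.5774.
%ΔEPS = DCL × %ΔSales = 3.5774 × +10.3% = +36.8%.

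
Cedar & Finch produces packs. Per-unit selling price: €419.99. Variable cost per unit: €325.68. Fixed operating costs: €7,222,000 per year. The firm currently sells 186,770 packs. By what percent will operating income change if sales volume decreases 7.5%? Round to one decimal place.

-12.7%

Contribution at this volume is 186,770 × €94.31 = €17,614,278.70.
Operating income = contribution − fixed costs = €17,614,278.70 − €7,222,000 = €10,392,278.70.
Degree of operating leverage = €17,614,278.70 / €10,392,278.70 = 1.6949.
Operating income changes by 1.6949 × -7.5% = -12.7%.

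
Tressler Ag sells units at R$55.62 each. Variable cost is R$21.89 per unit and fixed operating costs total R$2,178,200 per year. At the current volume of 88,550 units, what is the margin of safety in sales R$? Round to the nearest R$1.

Each unit contributes R$55.62 − R$21.89 = R$33.73. Break-even units = R$2,178,200 ÷ R$33.73 = 64,577.53; break-even revenue = 64,577.53 × R$55.62 = R$3,591,802.08.
Actual sales revenue = 88,550 × R$55.62 = R$4,925,151.00.
Margin of safety = R$4,925,151.00 − R$3,591,802.08 = R$1,333,349.

R$1,333,349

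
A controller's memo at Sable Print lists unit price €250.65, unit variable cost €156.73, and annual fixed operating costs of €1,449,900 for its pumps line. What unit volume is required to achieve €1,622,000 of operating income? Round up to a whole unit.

Contribution margin per unit = €250.65 − €156.73 = €93.92.
Need Q such that Q × €93.92 − €1,449,900 = €1,622,000, i.e. Q = €3,071,900 / €93.92 = 32,707.62 → 32,708.

32,708 pumps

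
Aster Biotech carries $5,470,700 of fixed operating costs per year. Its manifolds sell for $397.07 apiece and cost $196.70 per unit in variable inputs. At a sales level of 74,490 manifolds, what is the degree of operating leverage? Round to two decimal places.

Contribution at this volume is 74,490 × $200.37 = $14,925,561.30.
Subtracting fixed costs: EBIT = $14,925,561.30 − $5,470,700 = $9,454,861.30.
DOL = contribution ÷ EBIT = $14,925,561.30 ÷ $9,454,861.30 = 1.5786.

1.58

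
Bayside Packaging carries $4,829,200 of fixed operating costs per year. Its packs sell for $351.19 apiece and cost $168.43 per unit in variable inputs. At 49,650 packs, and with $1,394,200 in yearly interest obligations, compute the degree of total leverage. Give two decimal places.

3.18

Contribution at this volume is 49,650 × $182.76 = $9,074,034.00.
EBIT = $9,074,034.00 − $4,829,200 = $4,244,834.00. Interest = $1,394,200.00, so EBIT − I = $2,850,634.00.
DCL = contribution ÷ (EBIT − I) = $9,074,034.00 ÷ $2,850,634.00 = 3.1832.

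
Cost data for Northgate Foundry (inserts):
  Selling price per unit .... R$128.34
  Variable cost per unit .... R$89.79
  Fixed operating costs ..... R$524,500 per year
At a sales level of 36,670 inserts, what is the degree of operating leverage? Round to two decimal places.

Contribution at this volume is 36,670 × R$38.55 = R$1,413,628.50.
EBIT = R$1,413,628.50 − R$524,500 = R$889,128.50.
So DOL = total CM / EBIT = R$1,413,628.50 / R$889,128.50 = 1.5899.

1.59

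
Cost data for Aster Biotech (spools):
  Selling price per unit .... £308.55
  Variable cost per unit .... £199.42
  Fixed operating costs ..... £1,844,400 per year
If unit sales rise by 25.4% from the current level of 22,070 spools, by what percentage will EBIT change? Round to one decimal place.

+108.4%

Contribution at this volume is 22,070 × £109.13 = £2,408,499.10.
Subtracting fixed costs: EBIT = £2,408,499.10 − £1,844,400 = £564,099.10.
So DOL = total CM / EBIT = £2,408,499.10 / £564,099.10 = 4.2696.
Operating income changes by 4.2696 × +25.4% = +108.4%.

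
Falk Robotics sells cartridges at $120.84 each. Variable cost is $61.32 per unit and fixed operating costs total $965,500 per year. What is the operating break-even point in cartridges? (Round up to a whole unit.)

16,222 cartridges

Unit CM = price − variable cost = $120.84 − $61.32 = $59.52.
Units to break even: $965,500 ÷ $59.52 = 16,221.44, rounded up to 16,222.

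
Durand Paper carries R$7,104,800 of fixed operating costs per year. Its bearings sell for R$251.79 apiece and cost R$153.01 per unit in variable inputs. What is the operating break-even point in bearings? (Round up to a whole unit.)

Each unit contributes R$251.79 − R$153.01 = R$98.78.
Units to break even: R$7,104,800 ÷ R$98.78 = 71,925.49, rounded up to 71,926.

71,926 bearings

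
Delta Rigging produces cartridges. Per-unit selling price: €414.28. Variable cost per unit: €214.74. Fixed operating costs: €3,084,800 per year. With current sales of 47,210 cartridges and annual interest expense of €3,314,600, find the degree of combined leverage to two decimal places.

Total contribution margin = 47,210 × €199.54 = €9,420,283.40.
EBIT = €9,420,283.40 − €3,084,800 = €6,335,483.40. Interest = €3,314,600.00.
DOL = €9,420,283.40 ÷ €6,335,483.40 = 1.4869; DFL = €6,335,483.40 ÷ €3,020,883.40 = 2.0972.
Combined leverage = 1.4869 × 2.0972 = 3.1183.

3.12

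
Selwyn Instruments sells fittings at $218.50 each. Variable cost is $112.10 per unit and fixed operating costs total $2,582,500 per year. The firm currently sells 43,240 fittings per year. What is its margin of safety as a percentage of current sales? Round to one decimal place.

Each unit contributes $218.50 − $112.10 = $106.40. Break-even units = $2,582,500 ÷ $106.40 = 24,271.62; break-even revenue = 24,271.62 × $218.50 = $5,303,348.21.
Actual sales revenue = 43,240 × $218.50 = $9,447,940.00.
Margin of safety = ($9,447,940.00 − $5,303,348.21) ÷ $9,447,940.00 = 43.9%.

43.9%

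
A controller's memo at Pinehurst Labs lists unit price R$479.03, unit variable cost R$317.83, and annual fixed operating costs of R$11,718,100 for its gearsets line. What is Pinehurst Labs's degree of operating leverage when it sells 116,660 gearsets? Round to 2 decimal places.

At 116,660 units, contribution = 116,660 × R$161.20 = R$18,805,592.00.
Subtracting fixed costs: EBIT = R$18,805,592.00 − R$11,718,100 = R$7,087,492.00.
Degree of operating leverage = R$18,805,592.00 / R$7,087,492.00 = 2.6533.

2.65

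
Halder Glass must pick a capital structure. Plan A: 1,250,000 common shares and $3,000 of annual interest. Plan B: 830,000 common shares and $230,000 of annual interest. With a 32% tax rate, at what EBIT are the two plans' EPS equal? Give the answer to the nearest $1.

$678,595

At indifference, (EBIT − 3,000)(1 − t)/1,250,000 = (EBIT − 230,000)(1 − t)/830,000.
The (1 − t) factor cancels: (EBIT − 3,000) × 830,000 = (EBIT − 230,000) × 1,250,000.
Solving, EBIT = (230,000·1,250,000 − 3,000·830,000) / (1,250,000 − 830,000) = 285,010,000,000 / 420,000 = 678,595.24.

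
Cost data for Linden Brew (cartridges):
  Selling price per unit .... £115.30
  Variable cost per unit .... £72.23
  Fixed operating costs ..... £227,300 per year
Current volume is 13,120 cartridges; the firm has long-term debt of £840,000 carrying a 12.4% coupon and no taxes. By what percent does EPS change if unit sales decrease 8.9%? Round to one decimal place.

Contribution at this volume is 13,120 × £43.07 = £565,078.40.
Subtracting fixed costs: EBIT = £565,078.40 − £227,300 = £337,778.40.
Interest = £104,160.00, so EBIT − I = £233,618.40.
Degree of combined leverage = contribution ÷ (EBIT − I) = £565,078.40 ÷ £233,618.40 = 2.4188.
EPS therefore changes by 2.4188 × (-8.9%) = -21.5%.

-21.5%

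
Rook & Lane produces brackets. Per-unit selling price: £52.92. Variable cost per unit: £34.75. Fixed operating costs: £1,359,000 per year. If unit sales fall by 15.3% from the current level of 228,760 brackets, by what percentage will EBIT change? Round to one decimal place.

-22.7%

At 228,760 units, contribution = 228,760 × £18.17 = £4,156,569.20.
Subtracting fixed costs: EBIT = £4,156,569.20 − £1,359,000 = £2,797,569.20.
Degree of operating leverage = £4,156,569.20 / £2,797,569.20 = 1.4858.
%ΔEBIT = DOL × %ΔSales = 1.4858 × -15.3% = -22.7%.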